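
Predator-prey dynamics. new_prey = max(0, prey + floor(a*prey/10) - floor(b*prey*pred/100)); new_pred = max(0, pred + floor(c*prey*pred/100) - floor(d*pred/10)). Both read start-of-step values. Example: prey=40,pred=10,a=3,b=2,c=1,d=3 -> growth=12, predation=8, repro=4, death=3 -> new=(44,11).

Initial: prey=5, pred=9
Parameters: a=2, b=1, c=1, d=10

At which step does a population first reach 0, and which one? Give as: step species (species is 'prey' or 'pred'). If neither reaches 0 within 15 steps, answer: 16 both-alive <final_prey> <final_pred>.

Answer: 1 pred

Derivation:
Step 1: prey: 5+1-0=6; pred: 9+0-9=0
First extinction: pred at step 1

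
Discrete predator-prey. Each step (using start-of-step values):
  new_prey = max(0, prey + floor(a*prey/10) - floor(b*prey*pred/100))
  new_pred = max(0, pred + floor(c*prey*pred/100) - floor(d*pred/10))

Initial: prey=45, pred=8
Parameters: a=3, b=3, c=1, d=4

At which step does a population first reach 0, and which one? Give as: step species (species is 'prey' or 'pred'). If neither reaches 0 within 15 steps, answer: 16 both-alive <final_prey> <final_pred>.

Step 1: prey: 45+13-10=48; pred: 8+3-3=8
Step 2: prey: 48+14-11=51; pred: 8+3-3=8
Step 3: prey: 51+15-12=54; pred: 8+4-3=9
Step 4: prey: 54+16-14=56; pred: 9+4-3=10
Step 5: prey: 56+16-16=56; pred: 10+5-4=11
Step 6: prey: 56+16-18=54; pred: 11+6-4=13
Step 7: prey: 54+16-21=49; pred: 13+7-5=15
Step 8: prey: 49+14-22=41; pred: 15+7-6=16
Step 9: prey: 41+12-19=34; pred: 16+6-6=16
Step 10: prey: 34+10-16=28; pred: 16+5-6=15
Step 11: prey: 28+8-12=24; pred: 15+4-6=13
Step 12: prey: 24+7-9=22; pred: 13+3-5=11
Step 13: prey: 22+6-7=21; pred: 11+2-4=9
Step 14: prey: 21+6-5=22; pred: 9+1-3=7
Step 15: prey: 22+6-4=24; pred: 7+1-2=6
No extinction within 15 steps

Answer: 16 both-alive 24 6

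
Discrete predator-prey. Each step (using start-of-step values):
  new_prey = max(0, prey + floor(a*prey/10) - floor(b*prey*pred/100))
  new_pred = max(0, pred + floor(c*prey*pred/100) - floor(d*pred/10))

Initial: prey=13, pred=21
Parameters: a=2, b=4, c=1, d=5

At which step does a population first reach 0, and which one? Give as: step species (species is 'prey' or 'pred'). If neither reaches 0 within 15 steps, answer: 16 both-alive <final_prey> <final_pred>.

Step 1: prey: 13+2-10=5; pred: 21+2-10=13
Step 2: prey: 5+1-2=4; pred: 13+0-6=7
Step 3: prey: 4+0-1=3; pred: 7+0-3=4
Step 4: prey: 3+0-0=3; pred: 4+0-2=2
Step 5: prey: 3+0-0=3; pred: 2+0-1=1
Step 6: prey: 3+0-0=3; pred: 1+0-0=1
Steps 7-15: state stable at prey=3, pred=1 (no change)
No extinction within 15 steps

Answer: 16 both-alive 3 1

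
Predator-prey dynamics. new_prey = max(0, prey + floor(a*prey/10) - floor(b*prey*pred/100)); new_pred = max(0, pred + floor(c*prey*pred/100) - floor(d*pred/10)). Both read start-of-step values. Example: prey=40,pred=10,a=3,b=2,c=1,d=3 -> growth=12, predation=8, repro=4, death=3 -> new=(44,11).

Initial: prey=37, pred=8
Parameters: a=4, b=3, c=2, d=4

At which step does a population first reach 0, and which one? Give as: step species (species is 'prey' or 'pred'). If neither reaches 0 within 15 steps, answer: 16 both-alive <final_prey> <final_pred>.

Step 1: prey: 37+14-8=43; pred: 8+5-3=10
Step 2: prey: 43+17-12=48; pred: 10+8-4=14
Step 3: prey: 48+19-20=47; pred: 14+13-5=22
Step 4: prey: 47+18-31=34; pred: 22+20-8=34
Step 5: prey: 34+13-34=13; pred: 34+23-13=44
Step 6: prey: 13+5-17=1; pred: 44+11-17=38
Step 7: prey: 1+0-1=0; pred: 38+0-15=23
First extinction: prey at step 7

Answer: 7 prey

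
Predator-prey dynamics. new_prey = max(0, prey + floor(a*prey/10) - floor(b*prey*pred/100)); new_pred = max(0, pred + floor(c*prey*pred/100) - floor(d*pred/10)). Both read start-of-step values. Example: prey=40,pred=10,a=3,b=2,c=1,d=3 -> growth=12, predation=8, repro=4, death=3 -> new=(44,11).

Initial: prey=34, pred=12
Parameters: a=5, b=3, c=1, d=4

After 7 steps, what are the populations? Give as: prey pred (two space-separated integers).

Answer: 60 24

Derivation:
Step 1: prey: 34+17-12=39; pred: 12+4-4=12
Step 2: prey: 39+19-14=44; pred: 12+4-4=12
Step 3: prey: 44+22-15=51; pred: 12+5-4=13
Step 4: prey: 51+25-19=57; pred: 13+6-5=14
Step 5: prey: 57+28-23=62; pred: 14+7-5=16
Step 6: prey: 62+31-29=64; pred: 16+9-6=19
Step 7: prey: 64+32-36=60; pred: 19+12-7=24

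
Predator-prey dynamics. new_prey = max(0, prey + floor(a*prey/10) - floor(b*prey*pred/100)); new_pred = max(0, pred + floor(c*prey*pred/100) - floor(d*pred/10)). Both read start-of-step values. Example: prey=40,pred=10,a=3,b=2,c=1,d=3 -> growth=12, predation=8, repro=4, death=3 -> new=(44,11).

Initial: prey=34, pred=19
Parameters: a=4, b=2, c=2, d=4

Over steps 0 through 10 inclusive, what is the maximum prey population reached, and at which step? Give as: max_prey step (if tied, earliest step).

Answer: 35 1

Derivation:
Step 1: prey: 34+13-12=35; pred: 19+12-7=24
Step 2: prey: 35+14-16=33; pred: 24+16-9=31
Step 3: prey: 33+13-20=26; pred: 31+20-12=39
Step 4: prey: 26+10-20=16; pred: 39+20-15=44
Step 5: prey: 16+6-14=8; pred: 44+14-17=41
Step 6: prey: 8+3-6=5; pred: 41+6-16=31
Step 7: prey: 5+2-3=4; pred: 31+3-12=22
Step 8: prey: 4+1-1=4; pred: 22+1-8=15
Step 9: prey: 4+1-1=4; pred: 15+1-6=10
Step 10: prey: 4+1-0=5; pred: 10+0-4=6
Max prey = 35 at step 1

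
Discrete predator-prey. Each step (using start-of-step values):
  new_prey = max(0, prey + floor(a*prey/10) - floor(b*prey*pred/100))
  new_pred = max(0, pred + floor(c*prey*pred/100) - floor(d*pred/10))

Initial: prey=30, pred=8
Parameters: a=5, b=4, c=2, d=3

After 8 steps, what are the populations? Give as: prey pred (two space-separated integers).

Step 1: prey: 30+15-9=36; pred: 8+4-2=10
Step 2: prey: 36+18-14=40; pred: 10+7-3=14
Step 3: prey: 40+20-22=38; pred: 14+11-4=21
Step 4: prey: 38+19-31=26; pred: 21+15-6=30
Step 5: prey: 26+13-31=8; pred: 30+15-9=36
Step 6: prey: 8+4-11=1; pred: 36+5-10=31
Step 7: prey: 1+0-1=0; pred: 31+0-9=22
Step 8: prey: 0+0-0=0; pred: 22+0-6=16

Answer: 0 16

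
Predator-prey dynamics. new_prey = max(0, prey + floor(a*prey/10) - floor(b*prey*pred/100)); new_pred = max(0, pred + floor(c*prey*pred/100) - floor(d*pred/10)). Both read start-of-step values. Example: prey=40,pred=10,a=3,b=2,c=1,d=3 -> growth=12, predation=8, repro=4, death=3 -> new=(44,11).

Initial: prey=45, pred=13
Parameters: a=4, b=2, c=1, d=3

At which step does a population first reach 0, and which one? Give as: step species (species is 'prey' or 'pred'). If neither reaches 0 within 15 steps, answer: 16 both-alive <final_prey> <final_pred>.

Step 1: prey: 45+18-11=52; pred: 13+5-3=15
Step 2: prey: 52+20-15=57; pred: 15+7-4=18
Step 3: prey: 57+22-20=59; pred: 18+10-5=23
Step 4: prey: 59+23-27=55; pred: 23+13-6=30
Step 5: prey: 55+22-33=44; pred: 30+16-9=37
Step 6: prey: 44+17-32=29; pred: 37+16-11=42
Step 7: prey: 29+11-24=16; pred: 42+12-12=42
Step 8: prey: 16+6-13=9; pred: 42+6-12=36
Step 9: prey: 9+3-6=6; pred: 36+3-10=29
Step 10: prey: 6+2-3=5; pred: 29+1-8=22
Step 11: prey: 5+2-2=5; pred: 22+1-6=17
Step 12: prey: 5+2-1=6; pred: 17+0-5=12
Step 13: prey: 6+2-1=7; pred: 12+0-3=9
Step 14: prey: 7+2-1=8; pred: 9+0-2=7
Step 15: prey: 8+3-1=10; pred: 7+0-2=5
No extinction within 15 steps

Answer: 16 both-alive 10 5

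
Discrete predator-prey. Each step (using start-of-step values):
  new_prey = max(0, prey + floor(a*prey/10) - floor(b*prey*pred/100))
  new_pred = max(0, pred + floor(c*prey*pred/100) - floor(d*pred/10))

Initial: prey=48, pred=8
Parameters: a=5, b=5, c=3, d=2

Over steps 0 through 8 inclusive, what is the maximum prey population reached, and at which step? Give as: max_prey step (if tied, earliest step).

Step 1: prey: 48+24-19=53; pred: 8+11-1=18
Step 2: prey: 53+26-47=32; pred: 18+28-3=43
Step 3: prey: 32+16-68=0; pred: 43+41-8=76
Step 4: prey: 0+0-0=0; pred: 76+0-15=61
Step 5: prey: 0+0-0=0; pred: 61+0-12=49
Step 6: prey: 0+0-0=0; pred: 49+0-9=40
Step 7: prey: 0+0-0=0; pred: 40+0-8=32
Step 8: prey: 0+0-0=0; pred: 32+0-6=26
Max prey = 53 at step 1

Answer: 53 1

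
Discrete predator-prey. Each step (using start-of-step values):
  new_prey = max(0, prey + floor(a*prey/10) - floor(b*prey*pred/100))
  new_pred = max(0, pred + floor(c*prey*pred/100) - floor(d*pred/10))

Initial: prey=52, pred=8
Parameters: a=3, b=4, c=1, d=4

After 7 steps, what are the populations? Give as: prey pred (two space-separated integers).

Answer: 30 8

Derivation:
Step 1: prey: 52+15-16=51; pred: 8+4-3=9
Step 2: prey: 51+15-18=48; pred: 9+4-3=10
Step 3: prey: 48+14-19=43; pred: 10+4-4=10
Step 4: prey: 43+12-17=38; pred: 10+4-4=10
Step 5: prey: 38+11-15=34; pred: 10+3-4=9
Step 6: prey: 34+10-12=32; pred: 9+3-3=9
Step 7: prey: 32+9-11=30; pred: 9+2-3=8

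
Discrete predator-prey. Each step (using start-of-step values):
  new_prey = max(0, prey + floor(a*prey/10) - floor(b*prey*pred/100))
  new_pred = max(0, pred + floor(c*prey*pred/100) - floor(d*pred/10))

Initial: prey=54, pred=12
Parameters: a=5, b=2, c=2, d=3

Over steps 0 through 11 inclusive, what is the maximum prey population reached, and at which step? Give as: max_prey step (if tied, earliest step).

Answer: 75 2

Derivation:
Step 1: prey: 54+27-12=69; pred: 12+12-3=21
Step 2: prey: 69+34-28=75; pred: 21+28-6=43
Step 3: prey: 75+37-64=48; pred: 43+64-12=95
Step 4: prey: 48+24-91=0; pred: 95+91-28=158
Step 5: prey: 0+0-0=0; pred: 158+0-47=111
Step 6: prey: 0+0-0=0; pred: 111+0-33=78
Step 7: prey: 0+0-0=0; pred: 78+0-23=55
Step 8: prey: 0+0-0=0; pred: 55+0-16=39
Step 9: prey: 0+0-0=0; pred: 39+0-11=28
Step 10: prey: 0+0-0=0; pred: 28+0-8=20
Step 11: prey: 0+0-0=0; pred: 20+0-6=14
Max prey = 75 at step 2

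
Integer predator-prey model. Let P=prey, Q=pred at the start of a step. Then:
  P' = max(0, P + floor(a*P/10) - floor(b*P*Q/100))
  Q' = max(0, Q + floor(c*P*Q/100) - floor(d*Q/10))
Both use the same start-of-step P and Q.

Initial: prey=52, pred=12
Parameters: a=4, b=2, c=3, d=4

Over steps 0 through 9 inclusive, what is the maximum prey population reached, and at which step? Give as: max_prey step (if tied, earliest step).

Answer: 60 1

Derivation:
Step 1: prey: 52+20-12=60; pred: 12+18-4=26
Step 2: prey: 60+24-31=53; pred: 26+46-10=62
Step 3: prey: 53+21-65=9; pred: 62+98-24=136
Step 4: prey: 9+3-24=0; pred: 136+36-54=118
Step 5: prey: 0+0-0=0; pred: 118+0-47=71
Step 6: prey: 0+0-0=0; pred: 71+0-28=43
Step 7: prey: 0+0-0=0; pred: 43+0-17=26
Step 8: prey: 0+0-0=0; pred: 26+0-10=16
Step 9: prey: 0+0-0=0; pred: 16+0-6=10
Max prey = 60 at step 1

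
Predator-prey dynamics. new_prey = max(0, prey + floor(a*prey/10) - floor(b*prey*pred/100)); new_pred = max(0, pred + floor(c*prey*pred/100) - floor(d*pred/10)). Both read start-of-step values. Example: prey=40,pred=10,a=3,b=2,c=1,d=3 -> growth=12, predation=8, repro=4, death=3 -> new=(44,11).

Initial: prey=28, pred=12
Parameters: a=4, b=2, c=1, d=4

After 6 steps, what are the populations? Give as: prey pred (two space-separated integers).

Answer: 81 14

Derivation:
Step 1: prey: 28+11-6=33; pred: 12+3-4=11
Step 2: prey: 33+13-7=39; pred: 11+3-4=10
Step 3: prey: 39+15-7=47; pred: 10+3-4=9
Step 4: prey: 47+18-8=57; pred: 9+4-3=10
Step 5: prey: 57+22-11=68; pred: 10+5-4=11
Step 6: prey: 68+27-14=81; pred: 11+7-4=14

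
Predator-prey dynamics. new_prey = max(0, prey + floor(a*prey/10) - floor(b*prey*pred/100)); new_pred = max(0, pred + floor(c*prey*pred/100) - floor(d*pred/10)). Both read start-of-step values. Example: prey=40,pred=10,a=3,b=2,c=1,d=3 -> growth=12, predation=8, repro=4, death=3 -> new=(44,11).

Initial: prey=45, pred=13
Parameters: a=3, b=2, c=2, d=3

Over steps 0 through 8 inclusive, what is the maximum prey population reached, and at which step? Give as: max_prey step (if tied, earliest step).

Step 1: prey: 45+13-11=47; pred: 13+11-3=21
Step 2: prey: 47+14-19=42; pred: 21+19-6=34
Step 3: prey: 42+12-28=26; pred: 34+28-10=52
Step 4: prey: 26+7-27=6; pred: 52+27-15=64
Step 5: prey: 6+1-7=0; pred: 64+7-19=52
Step 6: prey: 0+0-0=0; pred: 52+0-15=37
Step 7: prey: 0+0-0=0; pred: 37+0-11=26
Step 8: prey: 0+0-0=0; pred: 26+0-7=19
Max prey = 47 at step 1

Answer: 47 1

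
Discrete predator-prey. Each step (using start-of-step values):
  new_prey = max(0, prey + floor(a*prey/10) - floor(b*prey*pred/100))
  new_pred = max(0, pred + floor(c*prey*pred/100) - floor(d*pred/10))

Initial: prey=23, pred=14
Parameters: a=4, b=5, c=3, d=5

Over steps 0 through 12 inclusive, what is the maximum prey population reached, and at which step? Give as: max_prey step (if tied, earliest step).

Step 1: prey: 23+9-16=16; pred: 14+9-7=16
Step 2: prey: 16+6-12=10; pred: 16+7-8=15
Step 3: prey: 10+4-7=7; pred: 15+4-7=12
Step 4: prey: 7+2-4=5; pred: 12+2-6=8
Step 5: prey: 5+2-2=5; pred: 8+1-4=5
Step 6: prey: 5+2-1=6; pred: 5+0-2=3
Step 7: prey: 6+2-0=8; pred: 3+0-1=2
Step 8: prey: 8+3-0=11; pred: 2+0-1=1
Step 9: prey: 11+4-0=15; pred: 1+0-0=1
Step 10: prey: 15+6-0=21; pred: 1+0-0=1
Step 11: prey: 21+8-1=28; pred: 1+0-0=1
Step 12: prey: 28+11-1=38; pred: 1+0-0=1
Max prey = 38 at step 12

Answer: 38 12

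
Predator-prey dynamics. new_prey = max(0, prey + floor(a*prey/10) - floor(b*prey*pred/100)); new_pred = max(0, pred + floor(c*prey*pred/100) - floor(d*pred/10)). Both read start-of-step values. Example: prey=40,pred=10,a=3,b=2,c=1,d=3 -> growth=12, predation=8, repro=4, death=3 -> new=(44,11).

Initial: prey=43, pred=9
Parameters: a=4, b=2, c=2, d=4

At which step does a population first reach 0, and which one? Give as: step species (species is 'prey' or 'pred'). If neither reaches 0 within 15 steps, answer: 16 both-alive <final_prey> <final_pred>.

Step 1: prey: 43+17-7=53; pred: 9+7-3=13
Step 2: prey: 53+21-13=61; pred: 13+13-5=21
Step 3: prey: 61+24-25=60; pred: 21+25-8=38
Step 4: prey: 60+24-45=39; pred: 38+45-15=68
Step 5: prey: 39+15-53=1; pred: 68+53-27=94
Step 6: prey: 1+0-1=0; pred: 94+1-37=58
First extinction: prey at step 6

Answer: 6 prey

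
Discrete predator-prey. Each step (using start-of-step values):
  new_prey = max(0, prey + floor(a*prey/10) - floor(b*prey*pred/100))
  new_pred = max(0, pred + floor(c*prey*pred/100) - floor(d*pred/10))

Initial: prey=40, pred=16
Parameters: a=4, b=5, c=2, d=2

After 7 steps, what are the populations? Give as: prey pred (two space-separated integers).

Answer: 0 12

Derivation:
Step 1: prey: 40+16-32=24; pred: 16+12-3=25
Step 2: prey: 24+9-30=3; pred: 25+12-5=32
Step 3: prey: 3+1-4=0; pred: 32+1-6=27
Step 4: prey: 0+0-0=0; pred: 27+0-5=22
Step 5: prey: 0+0-0=0; pred: 22+0-4=18
Step 6: prey: 0+0-0=0; pred: 18+0-3=15
Step 7: prey: 0+0-0=0; pred: 15+0-3=12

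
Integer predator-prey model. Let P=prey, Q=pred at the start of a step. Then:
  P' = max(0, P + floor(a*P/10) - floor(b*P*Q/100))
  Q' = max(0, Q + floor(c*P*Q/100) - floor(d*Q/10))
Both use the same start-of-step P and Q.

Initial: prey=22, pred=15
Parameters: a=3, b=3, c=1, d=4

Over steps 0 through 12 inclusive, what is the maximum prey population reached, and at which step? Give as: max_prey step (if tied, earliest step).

Answer: 69 12

Derivation:
Step 1: prey: 22+6-9=19; pred: 15+3-6=12
Step 2: prey: 19+5-6=18; pred: 12+2-4=10
Step 3: prey: 18+5-5=18; pred: 10+1-4=7
Step 4: prey: 18+5-3=20; pred: 7+1-2=6
Step 5: prey: 20+6-3=23; pred: 6+1-2=5
Step 6: prey: 23+6-3=26; pred: 5+1-2=4
Step 7: prey: 26+7-3=30; pred: 4+1-1=4
Step 8: prey: 30+9-3=36; pred: 4+1-1=4
Step 9: prey: 36+10-4=42; pred: 4+1-1=4
Step 10: prey: 42+12-5=49; pred: 4+1-1=4
Step 11: prey: 49+14-5=58; pred: 4+1-1=4
Step 12: prey: 58+17-6=69; pred: 4+2-1=5
Max prey = 69 at step 12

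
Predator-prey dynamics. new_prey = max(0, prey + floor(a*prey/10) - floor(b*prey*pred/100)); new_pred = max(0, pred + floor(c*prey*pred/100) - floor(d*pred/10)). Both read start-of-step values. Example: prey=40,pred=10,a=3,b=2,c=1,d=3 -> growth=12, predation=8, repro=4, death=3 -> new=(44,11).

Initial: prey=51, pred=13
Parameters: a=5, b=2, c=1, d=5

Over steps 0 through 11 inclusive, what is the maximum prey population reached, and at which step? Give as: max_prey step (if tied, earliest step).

Answer: 106 4

Derivation:
Step 1: prey: 51+25-13=63; pred: 13+6-6=13
Step 2: prey: 63+31-16=78; pred: 13+8-6=15
Step 3: prey: 78+39-23=94; pred: 15+11-7=19
Step 4: prey: 94+47-35=106; pred: 19+17-9=27
Step 5: prey: 106+53-57=102; pred: 27+28-13=42
Step 6: prey: 102+51-85=68; pred: 42+42-21=63
Step 7: prey: 68+34-85=17; pred: 63+42-31=74
Step 8: prey: 17+8-25=0; pred: 74+12-37=49
Step 9: prey: 0+0-0=0; pred: 49+0-24=25
Step 10: prey: 0+0-0=0; pred: 25+0-12=13
Step 11: prey: 0+0-0=0; pred: 13+0-6=7
Max prey = 106 at step 4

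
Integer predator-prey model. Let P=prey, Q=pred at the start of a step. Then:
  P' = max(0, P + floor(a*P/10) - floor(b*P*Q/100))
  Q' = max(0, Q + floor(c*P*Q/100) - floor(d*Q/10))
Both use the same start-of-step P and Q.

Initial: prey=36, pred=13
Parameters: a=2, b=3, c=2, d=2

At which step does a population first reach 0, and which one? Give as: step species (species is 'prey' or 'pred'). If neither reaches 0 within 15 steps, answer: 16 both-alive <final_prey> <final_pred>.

Step 1: prey: 36+7-14=29; pred: 13+9-2=20
Step 2: prey: 29+5-17=17; pred: 20+11-4=27
Step 3: prey: 17+3-13=7; pred: 27+9-5=31
Step 4: prey: 7+1-6=2; pred: 31+4-6=29
Step 5: prey: 2+0-1=1; pred: 29+1-5=25
Step 6: prey: 1+0-0=1; pred: 25+0-5=20
Step 7: prey: 1+0-0=1; pred: 20+0-4=16
Step 8: prey: 1+0-0=1; pred: 16+0-3=13
Step 9: prey: 1+0-0=1; pred: 13+0-2=11
Step 10: prey: 1+0-0=1; pred: 11+0-2=9
Step 11: prey: 1+0-0=1; pred: 9+0-1=8
Step 12: prey: 1+0-0=1; pred: 8+0-1=7
Step 13: prey: 1+0-0=1; pred: 7+0-1=6
Step 14: prey: 1+0-0=1; pred: 6+0-1=5
Step 15: prey: 1+0-0=1; pred: 5+0-1=4
No extinction within 15 steps

Answer: 16 both-alive 1 4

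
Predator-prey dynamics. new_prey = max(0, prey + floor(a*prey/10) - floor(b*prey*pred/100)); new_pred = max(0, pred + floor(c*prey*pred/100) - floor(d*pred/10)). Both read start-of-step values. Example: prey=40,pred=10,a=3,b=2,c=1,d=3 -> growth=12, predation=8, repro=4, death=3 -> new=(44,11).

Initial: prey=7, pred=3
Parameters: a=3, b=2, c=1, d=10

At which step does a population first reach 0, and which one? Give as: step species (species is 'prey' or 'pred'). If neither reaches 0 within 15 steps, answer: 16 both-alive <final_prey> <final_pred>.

Step 1: prey: 7+2-0=9; pred: 3+0-3=0
First extinction: pred at step 1

Answer: 1 pred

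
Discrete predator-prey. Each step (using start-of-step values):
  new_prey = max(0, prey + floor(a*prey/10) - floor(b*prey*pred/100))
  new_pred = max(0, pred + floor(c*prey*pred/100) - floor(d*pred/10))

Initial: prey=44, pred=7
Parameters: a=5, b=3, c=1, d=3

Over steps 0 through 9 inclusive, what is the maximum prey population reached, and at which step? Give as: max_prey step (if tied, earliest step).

Answer: 94 4

Derivation:
Step 1: prey: 44+22-9=57; pred: 7+3-2=8
Step 2: prey: 57+28-13=72; pred: 8+4-2=10
Step 3: prey: 72+36-21=87; pred: 10+7-3=14
Step 4: prey: 87+43-36=94; pred: 14+12-4=22
Step 5: prey: 94+47-62=79; pred: 22+20-6=36
Step 6: prey: 79+39-85=33; pred: 36+28-10=54
Step 7: prey: 33+16-53=0; pred: 54+17-16=55
Step 8: prey: 0+0-0=0; pred: 55+0-16=39
Step 9: prey: 0+0-0=0; pred: 39+0-11=28
Max prey = 94 at step 4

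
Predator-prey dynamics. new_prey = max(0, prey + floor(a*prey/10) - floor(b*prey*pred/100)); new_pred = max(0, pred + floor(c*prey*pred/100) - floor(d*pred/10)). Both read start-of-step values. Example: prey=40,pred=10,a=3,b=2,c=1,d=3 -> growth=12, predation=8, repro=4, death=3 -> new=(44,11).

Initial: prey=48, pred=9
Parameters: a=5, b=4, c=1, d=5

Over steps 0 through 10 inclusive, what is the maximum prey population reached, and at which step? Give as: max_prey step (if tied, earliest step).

Answer: 82 5

Derivation:
Step 1: prey: 48+24-17=55; pred: 9+4-4=9
Step 2: prey: 55+27-19=63; pred: 9+4-4=9
Step 3: prey: 63+31-22=72; pred: 9+5-4=10
Step 4: prey: 72+36-28=80; pred: 10+7-5=12
Step 5: prey: 80+40-38=82; pred: 12+9-6=15
Step 6: prey: 82+41-49=74; pred: 15+12-7=20
Step 7: prey: 74+37-59=52; pred: 20+14-10=24
Step 8: prey: 52+26-49=29; pred: 24+12-12=24
Step 9: prey: 29+14-27=16; pred: 24+6-12=18
Step 10: prey: 16+8-11=13; pred: 18+2-9=11
Max prey = 82 at step 5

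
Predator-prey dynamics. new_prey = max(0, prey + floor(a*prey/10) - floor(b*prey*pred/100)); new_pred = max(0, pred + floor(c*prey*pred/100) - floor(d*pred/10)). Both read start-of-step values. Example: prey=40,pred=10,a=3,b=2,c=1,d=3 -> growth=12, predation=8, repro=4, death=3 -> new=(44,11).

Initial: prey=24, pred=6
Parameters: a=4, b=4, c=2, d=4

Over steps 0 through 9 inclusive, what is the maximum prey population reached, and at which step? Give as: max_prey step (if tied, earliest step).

Step 1: prey: 24+9-5=28; pred: 6+2-2=6
Step 2: prey: 28+11-6=33; pred: 6+3-2=7
Step 3: prey: 33+13-9=37; pred: 7+4-2=9
Step 4: prey: 37+14-13=38; pred: 9+6-3=12
Step 5: prey: 38+15-18=35; pred: 12+9-4=17
Step 6: prey: 35+14-23=26; pred: 17+11-6=22
Step 7: prey: 26+10-22=14; pred: 22+11-8=25
Step 8: prey: 14+5-14=5; pred: 25+7-10=22
Step 9: prey: 5+2-4=3; pred: 22+2-8=16
Max prey = 38 at step 4

Answer: 38 4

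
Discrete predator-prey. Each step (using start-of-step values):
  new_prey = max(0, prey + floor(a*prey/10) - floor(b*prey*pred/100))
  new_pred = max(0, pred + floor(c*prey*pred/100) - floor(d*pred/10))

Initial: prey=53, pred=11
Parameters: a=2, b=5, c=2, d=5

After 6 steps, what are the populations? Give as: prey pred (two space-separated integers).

Answer: 1 2

Derivation:
Step 1: prey: 53+10-29=34; pred: 11+11-5=17
Step 2: prey: 34+6-28=12; pred: 17+11-8=20
Step 3: prey: 12+2-12=2; pred: 20+4-10=14
Step 4: prey: 2+0-1=1; pred: 14+0-7=7
Step 5: prey: 1+0-0=1; pred: 7+0-3=4
Step 6: prey: 1+0-0=1; pred: 4+0-2=2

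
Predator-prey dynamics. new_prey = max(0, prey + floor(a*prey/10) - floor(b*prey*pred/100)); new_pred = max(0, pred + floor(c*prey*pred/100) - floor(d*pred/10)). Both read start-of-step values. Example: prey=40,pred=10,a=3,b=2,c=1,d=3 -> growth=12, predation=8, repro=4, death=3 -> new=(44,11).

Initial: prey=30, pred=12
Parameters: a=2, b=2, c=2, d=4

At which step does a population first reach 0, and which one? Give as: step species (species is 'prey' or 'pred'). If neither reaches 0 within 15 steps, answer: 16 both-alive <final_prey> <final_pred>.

Answer: 16 both-alive 15 4

Derivation:
Step 1: prey: 30+6-7=29; pred: 12+7-4=15
Step 2: prey: 29+5-8=26; pred: 15+8-6=17
Step 3: prey: 26+5-8=23; pred: 17+8-6=19
Step 4: prey: 23+4-8=19; pred: 19+8-7=20
Step 5: prey: 19+3-7=15; pred: 20+7-8=19
Step 6: prey: 15+3-5=13; pred: 19+5-7=17
Step 7: prey: 13+2-4=11; pred: 17+4-6=15
Step 8: prey: 11+2-3=10; pred: 15+3-6=12
Step 9: prey: 10+2-2=10; pred: 12+2-4=10
Step 10: prey: 10+2-2=10; pred: 10+2-4=8
Step 11: prey: 10+2-1=11; pred: 8+1-3=6
Step 12: prey: 11+2-1=12; pred: 6+1-2=5
Step 13: prey: 12+2-1=13; pred: 5+1-2=4
Step 14: prey: 13+2-1=14; pred: 4+1-1=4
Step 15: prey: 14+2-1=15; pred: 4+1-1=4
No extinction within 15 steps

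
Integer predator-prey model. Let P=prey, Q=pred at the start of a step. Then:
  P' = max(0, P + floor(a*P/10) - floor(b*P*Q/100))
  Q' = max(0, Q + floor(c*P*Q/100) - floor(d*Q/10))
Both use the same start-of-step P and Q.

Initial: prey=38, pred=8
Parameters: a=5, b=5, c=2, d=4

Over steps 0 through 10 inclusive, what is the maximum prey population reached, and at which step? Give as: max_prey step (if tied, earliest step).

Step 1: prey: 38+19-15=42; pred: 8+6-3=11
Step 2: prey: 42+21-23=40; pred: 11+9-4=16
Step 3: prey: 40+20-32=28; pred: 16+12-6=22
Step 4: prey: 28+14-30=12; pred: 22+12-8=26
Step 5: prey: 12+6-15=3; pred: 26+6-10=22
Step 6: prey: 3+1-3=1; pred: 22+1-8=15
Step 7: prey: 1+0-0=1; pred: 15+0-6=9
Step 8: prey: 1+0-0=1; pred: 9+0-3=6
Step 9: prey: 1+0-0=1; pred: 6+0-2=4
Step 10: prey: 1+0-0=1; pred: 4+0-1=3
Max prey = 42 at step 1

Answer: 42 1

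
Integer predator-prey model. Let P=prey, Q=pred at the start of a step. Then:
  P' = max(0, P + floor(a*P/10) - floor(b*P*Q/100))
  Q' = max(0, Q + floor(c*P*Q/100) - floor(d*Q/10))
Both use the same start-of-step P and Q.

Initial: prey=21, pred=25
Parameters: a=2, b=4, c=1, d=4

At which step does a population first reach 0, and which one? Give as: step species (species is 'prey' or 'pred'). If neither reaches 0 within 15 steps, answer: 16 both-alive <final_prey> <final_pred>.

Step 1: prey: 21+4-21=4; pred: 25+5-10=20
Step 2: prey: 4+0-3=1; pred: 20+0-8=12
Step 3: prey: 1+0-0=1; pred: 12+0-4=8
Step 4: prey: 1+0-0=1; pred: 8+0-3=5
Step 5: prey: 1+0-0=1; pred: 5+0-2=3
Step 6: prey: 1+0-0=1; pred: 3+0-1=2
Step 7: prey: 1+0-0=1; pred: 2+0-0=2
Steps 8-15: state stable at prey=1, pred=2 (no change)
No extinction within 15 steps

Answer: 16 both-alive 1 2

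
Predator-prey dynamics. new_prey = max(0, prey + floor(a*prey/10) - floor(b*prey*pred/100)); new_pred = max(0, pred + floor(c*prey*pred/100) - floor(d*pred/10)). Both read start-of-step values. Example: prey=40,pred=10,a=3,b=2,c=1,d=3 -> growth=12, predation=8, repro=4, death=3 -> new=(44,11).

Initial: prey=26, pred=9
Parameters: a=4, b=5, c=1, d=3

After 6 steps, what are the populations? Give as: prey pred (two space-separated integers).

Step 1: prey: 26+10-11=25; pred: 9+2-2=9
Step 2: prey: 25+10-11=24; pred: 9+2-2=9
Step 3: prey: 24+9-10=23; pred: 9+2-2=9
Step 4: prey: 23+9-10=22; pred: 9+2-2=9
Step 5: prey: 22+8-9=21; pred: 9+1-2=8
Step 6: prey: 21+8-8=21; pred: 8+1-2=7

Answer: 21 7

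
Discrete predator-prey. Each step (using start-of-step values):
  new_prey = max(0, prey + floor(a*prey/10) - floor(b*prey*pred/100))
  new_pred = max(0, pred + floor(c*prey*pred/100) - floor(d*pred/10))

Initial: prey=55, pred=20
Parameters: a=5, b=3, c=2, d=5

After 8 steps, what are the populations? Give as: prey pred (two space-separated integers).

Step 1: prey: 55+27-33=49; pred: 20+22-10=32
Step 2: prey: 49+24-47=26; pred: 32+31-16=47
Step 3: prey: 26+13-36=3; pred: 47+24-23=48
Step 4: prey: 3+1-4=0; pred: 48+2-24=26
Step 5: prey: 0+0-0=0; pred: 26+0-13=13
Step 6: prey: 0+0-0=0; pred: 13+0-6=7
Step 7: prey: 0+0-0=0; pred: 7+0-3=4
Step 8: prey: 0+0-0=0; pred: 4+0-2=2

Answer: 0 2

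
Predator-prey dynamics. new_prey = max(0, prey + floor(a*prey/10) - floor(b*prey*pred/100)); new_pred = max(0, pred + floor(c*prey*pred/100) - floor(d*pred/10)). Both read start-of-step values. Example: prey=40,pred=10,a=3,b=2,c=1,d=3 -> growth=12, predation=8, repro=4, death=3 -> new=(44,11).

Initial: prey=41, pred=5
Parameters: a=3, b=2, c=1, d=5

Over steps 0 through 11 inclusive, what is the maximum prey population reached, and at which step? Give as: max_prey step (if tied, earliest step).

Answer: 121 7

Derivation:
Step 1: prey: 41+12-4=49; pred: 5+2-2=5
Step 2: prey: 49+14-4=59; pred: 5+2-2=5
Step 3: prey: 59+17-5=71; pred: 5+2-2=5
Step 4: prey: 71+21-7=85; pred: 5+3-2=6
Step 5: prey: 85+25-10=100; pred: 6+5-3=8
Step 6: prey: 100+30-16=114; pred: 8+8-4=12
Step 7: prey: 114+34-27=121; pred: 12+13-6=19
Step 8: prey: 121+36-45=112; pred: 19+22-9=32
Step 9: prey: 112+33-71=74; pred: 32+35-16=51
Step 10: prey: 74+22-75=21; pred: 51+37-25=63
Step 11: prey: 21+6-26=1; pred: 63+13-31=45
Max prey = 121 at step 7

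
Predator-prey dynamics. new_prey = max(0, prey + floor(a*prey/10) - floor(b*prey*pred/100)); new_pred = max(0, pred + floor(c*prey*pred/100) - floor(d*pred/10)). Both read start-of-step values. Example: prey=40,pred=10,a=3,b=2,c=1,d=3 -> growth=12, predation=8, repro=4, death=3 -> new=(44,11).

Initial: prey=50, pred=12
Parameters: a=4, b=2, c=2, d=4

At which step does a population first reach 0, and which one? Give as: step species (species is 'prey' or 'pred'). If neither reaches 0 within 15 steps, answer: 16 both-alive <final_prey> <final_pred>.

Step 1: prey: 50+20-12=58; pred: 12+12-4=20
Step 2: prey: 58+23-23=58; pred: 20+23-8=35
Step 3: prey: 58+23-40=41; pred: 35+40-14=61
Step 4: prey: 41+16-50=7; pred: 61+50-24=87
Step 5: prey: 7+2-12=0; pred: 87+12-34=65
First extinction: prey at step 5

Answer: 5 prey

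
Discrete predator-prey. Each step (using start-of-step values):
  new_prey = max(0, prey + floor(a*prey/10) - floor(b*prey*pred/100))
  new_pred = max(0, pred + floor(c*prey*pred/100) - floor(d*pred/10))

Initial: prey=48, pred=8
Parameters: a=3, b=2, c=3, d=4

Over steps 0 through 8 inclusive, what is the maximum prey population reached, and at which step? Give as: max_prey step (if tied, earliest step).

Step 1: prey: 48+14-7=55; pred: 8+11-3=16
Step 2: prey: 55+16-17=54; pred: 16+26-6=36
Step 3: prey: 54+16-38=32; pred: 36+58-14=80
Step 4: prey: 32+9-51=0; pred: 80+76-32=124
Step 5: prey: 0+0-0=0; pred: 124+0-49=75
Step 6: prey: 0+0-0=0; pred: 75+0-30=45
Step 7: prey: 0+0-0=0; pred: 45+0-18=27
Step 8: prey: 0+0-0=0; pred: 27+0-10=17
Max prey = 55 at step 1

Answer: 55 1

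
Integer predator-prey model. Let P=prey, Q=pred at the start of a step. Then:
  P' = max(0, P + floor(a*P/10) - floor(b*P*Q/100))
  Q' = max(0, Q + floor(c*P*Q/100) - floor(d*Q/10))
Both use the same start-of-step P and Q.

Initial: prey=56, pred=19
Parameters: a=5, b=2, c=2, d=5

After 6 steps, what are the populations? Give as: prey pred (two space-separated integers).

Step 1: prey: 56+28-21=63; pred: 19+21-9=31
Step 2: prey: 63+31-39=55; pred: 31+39-15=55
Step 3: prey: 55+27-60=22; pred: 55+60-27=88
Step 4: prey: 22+11-38=0; pred: 88+38-44=82
Step 5: prey: 0+0-0=0; pred: 82+0-41=41
Step 6: prey: 0+0-0=0; pred: 41+0-20=21

Answer: 0 21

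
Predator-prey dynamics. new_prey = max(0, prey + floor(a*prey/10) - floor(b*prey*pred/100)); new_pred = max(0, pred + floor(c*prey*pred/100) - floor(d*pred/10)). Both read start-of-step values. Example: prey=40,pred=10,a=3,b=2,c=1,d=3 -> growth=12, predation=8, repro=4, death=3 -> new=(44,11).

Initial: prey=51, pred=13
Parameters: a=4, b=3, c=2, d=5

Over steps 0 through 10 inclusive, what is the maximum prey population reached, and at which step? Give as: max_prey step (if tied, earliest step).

Answer: 52 1

Derivation:
Step 1: prey: 51+20-19=52; pred: 13+13-6=20
Step 2: prey: 52+20-31=41; pred: 20+20-10=30
Step 3: prey: 41+16-36=21; pred: 30+24-15=39
Step 4: prey: 21+8-24=5; pred: 39+16-19=36
Step 5: prey: 5+2-5=2; pred: 36+3-18=21
Step 6: prey: 2+0-1=1; pred: 21+0-10=11
Step 7: prey: 1+0-0=1; pred: 11+0-5=6
Step 8: prey: 1+0-0=1; pred: 6+0-3=3
Step 9: prey: 1+0-0=1; pred: 3+0-1=2
Step 10: prey: 1+0-0=1; pred: 2+0-1=1
Max prey = 52 at step 1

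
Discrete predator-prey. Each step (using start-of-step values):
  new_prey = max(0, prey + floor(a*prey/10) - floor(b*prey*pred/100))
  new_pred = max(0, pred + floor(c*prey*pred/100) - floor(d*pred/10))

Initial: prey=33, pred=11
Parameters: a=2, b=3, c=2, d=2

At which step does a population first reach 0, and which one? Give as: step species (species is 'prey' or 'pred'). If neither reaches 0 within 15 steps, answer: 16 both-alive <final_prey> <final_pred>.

Answer: 16 both-alive 1 4

Derivation:
Step 1: prey: 33+6-10=29; pred: 11+7-2=16
Step 2: prey: 29+5-13=21; pred: 16+9-3=22
Step 3: prey: 21+4-13=12; pred: 22+9-4=27
Step 4: prey: 12+2-9=5; pred: 27+6-5=28
Step 5: prey: 5+1-4=2; pred: 28+2-5=25
Step 6: prey: 2+0-1=1; pred: 25+1-5=21
Step 7: prey: 1+0-0=1; pred: 21+0-4=17
Step 8: prey: 1+0-0=1; pred: 17+0-3=14
Step 9: prey: 1+0-0=1; pred: 14+0-2=12
Step 10: prey: 1+0-0=1; pred: 12+0-2=10
Step 11: prey: 1+0-0=1; pred: 10+0-2=8
Step 12: prey: 1+0-0=1; pred: 8+0-1=7
Step 13: prey: 1+0-0=1; pred: 7+0-1=6
Step 14: prey: 1+0-0=1; pred: 6+0-1=5
Step 15: prey: 1+0-0=1; pred: 5+0-1=4
No extinction within 15 steps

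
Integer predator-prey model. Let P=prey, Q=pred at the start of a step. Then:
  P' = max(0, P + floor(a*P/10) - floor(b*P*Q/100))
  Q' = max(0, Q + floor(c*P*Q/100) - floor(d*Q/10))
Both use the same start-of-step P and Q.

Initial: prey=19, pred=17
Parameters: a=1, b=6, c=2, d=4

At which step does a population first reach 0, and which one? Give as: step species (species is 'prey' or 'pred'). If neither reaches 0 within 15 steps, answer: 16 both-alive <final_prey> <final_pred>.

Step 1: prey: 19+1-19=1; pred: 17+6-6=17
Step 2: prey: 1+0-1=0; pred: 17+0-6=11
First extinction: prey at step 2

Answer: 2 prey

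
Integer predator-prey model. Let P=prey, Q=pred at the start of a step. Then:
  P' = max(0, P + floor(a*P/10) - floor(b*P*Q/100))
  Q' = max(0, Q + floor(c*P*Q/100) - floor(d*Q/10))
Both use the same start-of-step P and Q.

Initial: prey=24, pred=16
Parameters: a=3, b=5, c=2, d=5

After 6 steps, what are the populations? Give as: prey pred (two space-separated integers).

Answer: 6 1

Derivation:
Step 1: prey: 24+7-19=12; pred: 16+7-8=15
Step 2: prey: 12+3-9=6; pred: 15+3-7=11
Step 3: prey: 6+1-3=4; pred: 11+1-5=7
Step 4: prey: 4+1-1=4; pred: 7+0-3=4
Step 5: prey: 4+1-0=5; pred: 4+0-2=2
Step 6: prey: 5+1-0=6; pred: 2+0-1=1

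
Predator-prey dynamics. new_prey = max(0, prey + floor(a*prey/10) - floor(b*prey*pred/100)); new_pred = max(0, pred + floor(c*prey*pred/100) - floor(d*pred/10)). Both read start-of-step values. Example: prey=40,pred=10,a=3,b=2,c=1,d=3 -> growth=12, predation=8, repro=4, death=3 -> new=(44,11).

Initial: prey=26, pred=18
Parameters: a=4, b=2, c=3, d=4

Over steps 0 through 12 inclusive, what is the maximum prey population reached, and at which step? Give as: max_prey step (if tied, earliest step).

Step 1: prey: 26+10-9=27; pred: 18+14-7=25
Step 2: prey: 27+10-13=24; pred: 25+20-10=35
Step 3: prey: 24+9-16=17; pred: 35+25-14=46
Step 4: prey: 17+6-15=8; pred: 46+23-18=51
Step 5: prey: 8+3-8=3; pred: 51+12-20=43
Step 6: prey: 3+1-2=2; pred: 43+3-17=29
Step 7: prey: 2+0-1=1; pred: 29+1-11=19
Step 8: prey: 1+0-0=1; pred: 19+0-7=12
Step 9: prey: 1+0-0=1; pred: 12+0-4=8
Step 10: prey: 1+0-0=1; pred: 8+0-3=5
Step 11: prey: 1+0-0=1; pred: 5+0-2=3
Step 12: prey: 1+0-0=1; pred: 3+0-1=2
Max prey = 27 at step 1

Answer: 27 1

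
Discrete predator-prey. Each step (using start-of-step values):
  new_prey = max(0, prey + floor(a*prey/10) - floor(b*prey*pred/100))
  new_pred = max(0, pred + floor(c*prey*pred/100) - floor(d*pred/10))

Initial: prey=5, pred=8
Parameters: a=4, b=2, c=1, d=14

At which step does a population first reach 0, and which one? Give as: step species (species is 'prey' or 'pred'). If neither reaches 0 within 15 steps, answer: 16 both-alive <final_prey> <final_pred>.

Step 1: prey: 5+2-0=7; pred: 8+0-11=0
First extinction: pred at step 1

Answer: 1 pred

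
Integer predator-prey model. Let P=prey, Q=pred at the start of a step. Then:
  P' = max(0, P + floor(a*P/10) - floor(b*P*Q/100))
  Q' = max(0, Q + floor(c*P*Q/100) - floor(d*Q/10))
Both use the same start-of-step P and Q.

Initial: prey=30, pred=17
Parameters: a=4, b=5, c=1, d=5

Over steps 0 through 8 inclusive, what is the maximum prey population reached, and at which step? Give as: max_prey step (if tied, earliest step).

Answer: 36 8

Derivation:
Step 1: prey: 30+12-25=17; pred: 17+5-8=14
Step 2: prey: 17+6-11=12; pred: 14+2-7=9
Step 3: prey: 12+4-5=11; pred: 9+1-4=6
Step 4: prey: 11+4-3=12; pred: 6+0-3=3
Step 5: prey: 12+4-1=15; pred: 3+0-1=2
Step 6: prey: 15+6-1=20; pred: 2+0-1=1
Step 7: prey: 20+8-1=27; pred: 1+0-0=1
Step 8: prey: 27+10-1=36; pred: 1+0-0=1
Max prey = 36 at step 8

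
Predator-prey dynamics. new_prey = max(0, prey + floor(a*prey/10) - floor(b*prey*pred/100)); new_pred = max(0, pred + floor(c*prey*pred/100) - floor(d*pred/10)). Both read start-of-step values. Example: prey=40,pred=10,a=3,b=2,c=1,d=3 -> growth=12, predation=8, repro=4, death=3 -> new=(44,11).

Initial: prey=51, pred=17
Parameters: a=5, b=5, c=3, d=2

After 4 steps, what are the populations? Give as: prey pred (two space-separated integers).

Step 1: prey: 51+25-43=33; pred: 17+26-3=40
Step 2: prey: 33+16-66=0; pred: 40+39-8=71
Step 3: prey: 0+0-0=0; pred: 71+0-14=57
Step 4: prey: 0+0-0=0; pred: 57+0-11=46

Answer: 0 46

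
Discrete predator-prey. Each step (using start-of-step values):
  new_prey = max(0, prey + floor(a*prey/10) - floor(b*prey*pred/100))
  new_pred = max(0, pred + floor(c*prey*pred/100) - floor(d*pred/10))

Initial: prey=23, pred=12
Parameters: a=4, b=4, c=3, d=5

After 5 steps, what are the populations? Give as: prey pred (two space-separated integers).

Answer: 9 13

Derivation:
Step 1: prey: 23+9-11=21; pred: 12+8-6=14
Step 2: prey: 21+8-11=18; pred: 14+8-7=15
Step 3: prey: 18+7-10=15; pred: 15+8-7=16
Step 4: prey: 15+6-9=12; pred: 16+7-8=15
Step 5: prey: 12+4-7=9; pred: 15+5-7=13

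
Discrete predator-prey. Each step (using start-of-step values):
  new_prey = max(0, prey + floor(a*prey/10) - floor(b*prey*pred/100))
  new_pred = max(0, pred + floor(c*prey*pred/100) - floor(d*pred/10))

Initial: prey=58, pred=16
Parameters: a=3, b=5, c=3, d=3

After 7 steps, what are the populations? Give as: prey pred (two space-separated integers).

Answer: 0 12

Derivation:
Step 1: prey: 58+17-46=29; pred: 16+27-4=39
Step 2: prey: 29+8-56=0; pred: 39+33-11=61
Step 3: prey: 0+0-0=0; pred: 61+0-18=43
Step 4: prey: 0+0-0=0; pred: 43+0-12=31
Step 5: prey: 0+0-0=0; pred: 31+0-9=22
Step 6: prey: 0+0-0=0; pred: 22+0-6=16
Step 7: prey: 0+0-0=0; pred: 16+0-4=12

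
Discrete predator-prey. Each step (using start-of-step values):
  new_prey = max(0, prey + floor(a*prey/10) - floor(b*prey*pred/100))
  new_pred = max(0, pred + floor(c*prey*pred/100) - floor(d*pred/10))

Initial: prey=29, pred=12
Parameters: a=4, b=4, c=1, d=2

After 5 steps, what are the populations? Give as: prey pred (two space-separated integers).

Step 1: prey: 29+11-13=27; pred: 12+3-2=13
Step 2: prey: 27+10-14=23; pred: 13+3-2=14
Step 3: prey: 23+9-12=20; pred: 14+3-2=15
Step 4: prey: 20+8-12=16; pred: 15+3-3=15
Step 5: prey: 16+6-9=13; pred: 15+2-3=14

Answer: 13 14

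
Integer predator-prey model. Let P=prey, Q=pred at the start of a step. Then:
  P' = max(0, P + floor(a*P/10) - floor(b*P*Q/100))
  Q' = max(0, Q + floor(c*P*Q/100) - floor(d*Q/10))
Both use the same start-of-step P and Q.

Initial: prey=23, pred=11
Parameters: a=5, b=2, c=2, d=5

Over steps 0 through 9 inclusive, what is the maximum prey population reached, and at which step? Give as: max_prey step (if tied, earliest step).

Step 1: prey: 23+11-5=29; pred: 11+5-5=11
Step 2: prey: 29+14-6=37; pred: 11+6-5=12
Step 3: prey: 37+18-8=47; pred: 12+8-6=14
Step 4: prey: 47+23-13=57; pred: 14+13-7=20
Step 5: prey: 57+28-22=63; pred: 20+22-10=32
Step 6: prey: 63+31-40=54; pred: 32+40-16=56
Step 7: prey: 54+27-60=21; pred: 56+60-28=88
Step 8: prey: 21+10-36=0; pred: 88+36-44=80
Step 9: prey: 0+0-0=0; pred: 80+0-40=40
Max prey = 63 at step 5

Answer: 63 5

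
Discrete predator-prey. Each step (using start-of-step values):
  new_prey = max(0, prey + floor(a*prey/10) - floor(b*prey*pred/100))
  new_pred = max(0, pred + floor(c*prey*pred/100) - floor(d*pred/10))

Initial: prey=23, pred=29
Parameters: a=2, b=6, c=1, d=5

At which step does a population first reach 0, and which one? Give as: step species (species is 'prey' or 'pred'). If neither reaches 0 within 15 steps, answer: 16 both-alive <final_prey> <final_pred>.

Answer: 1 prey

Derivation:
Step 1: prey: 23+4-40=0; pred: 29+6-14=21
First extinction: prey at step 1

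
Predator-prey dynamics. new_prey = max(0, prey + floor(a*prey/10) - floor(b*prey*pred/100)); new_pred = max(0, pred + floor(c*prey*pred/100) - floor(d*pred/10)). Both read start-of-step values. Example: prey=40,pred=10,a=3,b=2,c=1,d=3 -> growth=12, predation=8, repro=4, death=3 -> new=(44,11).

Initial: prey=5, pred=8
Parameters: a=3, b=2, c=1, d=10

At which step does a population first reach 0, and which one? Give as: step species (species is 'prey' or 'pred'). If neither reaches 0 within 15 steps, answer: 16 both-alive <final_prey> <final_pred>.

Step 1: prey: 5+1-0=6; pred: 8+0-8=0
First extinction: pred at step 1

Answer: 1 pred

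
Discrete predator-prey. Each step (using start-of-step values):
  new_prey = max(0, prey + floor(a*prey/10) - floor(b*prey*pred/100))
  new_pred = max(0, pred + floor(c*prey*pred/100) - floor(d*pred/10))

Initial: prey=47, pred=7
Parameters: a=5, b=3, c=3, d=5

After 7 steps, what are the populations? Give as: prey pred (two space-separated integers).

Answer: 0 17

Derivation:
Step 1: prey: 47+23-9=61; pred: 7+9-3=13
Step 2: prey: 61+30-23=68; pred: 13+23-6=30
Step 3: prey: 68+34-61=41; pred: 30+61-15=76
Step 4: prey: 41+20-93=0; pred: 76+93-38=131
Step 5: prey: 0+0-0=0; pred: 131+0-65=66
Step 6: prey: 0+0-0=0; pred: 66+0-33=33
Step 7: prey: 0+0-0=0; pred: 33+0-16=17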